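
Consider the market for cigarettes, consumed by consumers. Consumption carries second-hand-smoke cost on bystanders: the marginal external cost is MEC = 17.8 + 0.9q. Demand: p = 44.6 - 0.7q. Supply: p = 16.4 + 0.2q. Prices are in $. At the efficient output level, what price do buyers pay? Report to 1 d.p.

P = $40.6

Social marginal benefit = demand − MEC = 26.8 - 1.6q.
Set SMB = MC: 26.8 - 1.6q = 16.4 + 0.2q → q* = 5.7778.
Consumer price on the demand curve at q*: 44.6 − 0.7×5.7778 = 40.5555.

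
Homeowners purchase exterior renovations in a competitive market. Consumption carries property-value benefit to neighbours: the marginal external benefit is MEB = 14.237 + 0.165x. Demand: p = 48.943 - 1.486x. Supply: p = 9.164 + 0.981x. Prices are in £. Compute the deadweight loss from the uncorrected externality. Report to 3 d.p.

DWL = £62.017

Market equilibrium (private): 9.164 + 0.981x = 48.943 - 1.486x → x_m = 16.1244.
Social marginal benefit = demand + MEB = 63.180 - 1.321x.
Set SMB = MC: 63.180 - 1.321x = 9.164 + 0.981x → x* = 23.4648.
The loss is the area between SMB and MC from x* to x_m; with linear curves that's a triangle of height MEB(x_m).
DWL = ½ × 7.3404 × 16.8975 = 62.0172.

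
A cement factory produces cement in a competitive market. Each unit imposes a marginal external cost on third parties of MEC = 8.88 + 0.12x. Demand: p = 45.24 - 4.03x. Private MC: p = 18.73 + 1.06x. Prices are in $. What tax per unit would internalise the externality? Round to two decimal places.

tax = $9.29 per unit

Social marginal cost = private MC + MEC = 27.61 + 1.18x.
Set SMC = demand: 27.61 + 1.18x = 45.24 - 4.03x → x* = 3.3839.
The Pigouvian tax equals MEC at x*: 8.88 + 0.12×3.3839 = 9.2861.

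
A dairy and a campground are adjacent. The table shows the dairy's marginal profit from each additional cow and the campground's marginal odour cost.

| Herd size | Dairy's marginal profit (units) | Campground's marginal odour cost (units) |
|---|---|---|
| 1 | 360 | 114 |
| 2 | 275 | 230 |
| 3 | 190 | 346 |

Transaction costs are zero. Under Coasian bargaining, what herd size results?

2

Bargaining reaches the level where marginal profit last exceeds marginal odour cost.
That holds through level 2 (275 ≥ 230) but not at 3 (190 < 346).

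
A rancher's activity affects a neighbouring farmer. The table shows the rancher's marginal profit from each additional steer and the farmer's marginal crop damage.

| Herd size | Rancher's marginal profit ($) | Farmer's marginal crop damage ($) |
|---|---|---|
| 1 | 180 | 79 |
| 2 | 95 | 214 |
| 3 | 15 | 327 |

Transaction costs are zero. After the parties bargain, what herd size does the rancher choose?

Bargaining reaches the level where marginal profit last exceeds marginal crop damage.
That holds through level 1 (180 ≥ 79) but not at 2 (95 < 214).

1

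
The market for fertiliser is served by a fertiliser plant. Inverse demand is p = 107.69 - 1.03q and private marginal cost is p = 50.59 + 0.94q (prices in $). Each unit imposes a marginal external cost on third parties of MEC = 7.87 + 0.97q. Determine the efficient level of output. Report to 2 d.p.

q* = 16.74

Social marginal cost = private MC + MEC = 58.46 + 1.91q.
Set SMC = demand: 58.46 + 1.91q = 107.69 - 1.03q → q* = 16.7449.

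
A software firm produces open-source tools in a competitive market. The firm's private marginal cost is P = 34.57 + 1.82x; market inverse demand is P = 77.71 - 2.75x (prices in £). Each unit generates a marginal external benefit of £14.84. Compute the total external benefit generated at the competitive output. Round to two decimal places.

Market equilibrium (private): 34.57 + 1.82x = 77.71 - 2.75x → x_m = 9.4398.
Total external benefit = MEB × x_m = 14.84 × 9.4398 = 140.0866.

£140.09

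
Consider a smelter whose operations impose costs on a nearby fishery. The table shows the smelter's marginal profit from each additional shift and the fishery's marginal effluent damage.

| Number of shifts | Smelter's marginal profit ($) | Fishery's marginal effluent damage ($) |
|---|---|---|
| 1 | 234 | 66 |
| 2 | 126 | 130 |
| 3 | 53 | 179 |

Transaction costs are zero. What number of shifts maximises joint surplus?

Bargaining reaches the level where marginal profit last exceeds marginal effluent damage.
That holds through level 1 (234 ≥ 66) but not at 2 (126 < 130).

1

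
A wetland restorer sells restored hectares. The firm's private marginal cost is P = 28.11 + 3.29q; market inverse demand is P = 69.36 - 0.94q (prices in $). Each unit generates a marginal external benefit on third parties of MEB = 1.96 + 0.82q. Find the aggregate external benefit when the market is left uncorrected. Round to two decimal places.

$58.10

Market equilibrium (private): 28.11 + 3.29q = 69.36 - 0.94q → q_m = 9.7518.
Total external benefit = ∫₀^{q_m} (1.96 + 0.82q) dq = 1.96×9.7518 + ½×0.82×9.7518² = 58.1035.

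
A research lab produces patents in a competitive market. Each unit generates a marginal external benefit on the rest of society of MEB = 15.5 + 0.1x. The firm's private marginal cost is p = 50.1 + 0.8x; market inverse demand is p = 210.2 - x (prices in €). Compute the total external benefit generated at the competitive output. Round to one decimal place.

Market equilibrium (private): 50.1 + 0.8x = 210.2 - x → x_m = 88.9444.
Total external benefit = ∫₀^{x_m} (15.5 + 0.1x) dx = 15.5×88.9444 + ½×0.1×88.9444² = 1774.1935.

€1774.2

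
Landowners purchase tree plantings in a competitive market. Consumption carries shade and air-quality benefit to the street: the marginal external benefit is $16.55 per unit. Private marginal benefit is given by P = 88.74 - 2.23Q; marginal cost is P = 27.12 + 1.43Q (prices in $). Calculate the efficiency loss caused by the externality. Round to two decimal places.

DWL = $37.42

Market equilibrium (private): 27.12 + 1.43Q = 88.74 - 2.23Q → Q_m = 16.8361.
Social marginal benefit = demand + MEB = 105.29 - 2.23Q.
Set SMB = MC: 105.29 - 2.23Q = 27.12 + 1.43Q → Q* = 21.3579.
Height of the DWL triangle at Q_m is SMB(Q_m) − MC(Q_m) = MEB(Q_m) = 16.5500.
DWL = ½ × 4.5218 × 16.5500 = 37.4179.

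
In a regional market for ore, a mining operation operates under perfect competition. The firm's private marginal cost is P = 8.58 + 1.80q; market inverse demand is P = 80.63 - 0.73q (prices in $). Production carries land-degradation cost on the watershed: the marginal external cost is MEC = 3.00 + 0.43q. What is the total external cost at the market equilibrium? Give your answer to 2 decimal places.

$259.80

Market equilibrium (private): 8.58 + 1.80q = 80.63 - 0.73q → q_m = 28.4783.
Total external cost = ∫₀^{q_m} (3.00 + 0.43q) dq = 3.00×28.4783 + ½×0.43×28.4783² = 259.8028.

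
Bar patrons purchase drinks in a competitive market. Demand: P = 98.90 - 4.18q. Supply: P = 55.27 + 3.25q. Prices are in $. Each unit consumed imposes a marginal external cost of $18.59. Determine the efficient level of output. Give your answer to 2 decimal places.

q* = 3.37

Social marginal benefit = demand − MEC = 80.31 - 4.18q.
Set SMB = MC: 80.31 - 4.18q = 55.27 + 3.25q → q* = 3.3701.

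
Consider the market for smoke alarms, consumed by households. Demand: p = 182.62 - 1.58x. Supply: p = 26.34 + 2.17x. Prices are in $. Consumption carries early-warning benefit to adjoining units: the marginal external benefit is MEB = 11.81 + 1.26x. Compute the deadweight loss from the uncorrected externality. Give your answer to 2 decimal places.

DWL = $830.74

Market equilibrium (private): 26.34 + 2.17x = 182.62 - 1.58x → x_m = 41.6747.
Social marginal benefit = demand + MEB = 194.43 - 0.32x.
Set SMB = MC: 194.43 - 0.32x = 26.34 + 2.17x → x* = 67.5060.
Between x* and x_m the wedge SMB − MC runs linearly from 0 to MEB(x_m), so the loss is a triangle.
DWL = ½ × 25.8313 × 64.3201 = 830.7359.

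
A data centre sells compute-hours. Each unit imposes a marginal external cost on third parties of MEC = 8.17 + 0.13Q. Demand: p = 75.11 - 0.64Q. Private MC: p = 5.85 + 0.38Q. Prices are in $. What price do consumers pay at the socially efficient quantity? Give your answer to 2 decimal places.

Social marginal cost = private MC + MEC = 14.02 + 0.51Q.
Set SMC = demand: 14.02 + 0.51Q = 75.11 - 0.64Q → Q* = 53.1217.
Consumer price on the demand curve at Q*: 75.11 − 0.64×53.1217 = 41.1121.

P = $41.11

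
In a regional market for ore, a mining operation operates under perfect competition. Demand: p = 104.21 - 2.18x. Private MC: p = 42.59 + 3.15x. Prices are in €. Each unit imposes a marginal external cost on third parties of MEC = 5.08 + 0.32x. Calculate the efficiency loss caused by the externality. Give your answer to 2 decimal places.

Market equilibrium (private): 42.59 + 3.15x = 104.21 - 2.18x → x_m = 11.5610.
Social marginal cost = private MC + MEC = 47.67 + 3.47x.
Set SMC = demand: 47.67 + 3.47x = 104.21 - 2.18x → x* = 10.0071.
Height of the DWL triangle at x_m is SMC(x_m) − demand(x_m) = MEC(x_m) = 8.7795.
DWL = ½ × 1.5539 × 8.7795 = 6.8212.

DWL = €6.82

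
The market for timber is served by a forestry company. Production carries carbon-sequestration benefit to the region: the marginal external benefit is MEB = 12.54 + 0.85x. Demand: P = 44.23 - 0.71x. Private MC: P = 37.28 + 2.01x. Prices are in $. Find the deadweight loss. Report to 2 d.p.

Market equilibrium (private): 37.28 + 2.01x = 44.23 - 0.71x → x_m = 2.5551.
Social marginal cost = private MC − MEB = 24.74 + 1.16x.
Set SMC = demand: 24.74 + 1.16x = 44.23 - 0.71x → x* = 10.4225.
Between x* and x_m the wedge demand − SMC runs linearly from 0 to MEB(x_m), so the loss is a triangle.
DWL = ½ × 7.8674 × 14.7119 = 57.8722.

DWL = $57.87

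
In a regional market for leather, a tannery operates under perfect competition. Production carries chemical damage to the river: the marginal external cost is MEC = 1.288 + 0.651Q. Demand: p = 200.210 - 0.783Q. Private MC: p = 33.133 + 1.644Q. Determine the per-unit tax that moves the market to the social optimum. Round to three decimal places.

Social marginal cost = private MC + MEC = 34.421 + 2.295Q.
Set SMC = demand: 34.421 + 2.295Q = 200.210 - 0.783Q → Q* = 53.8626.
The Pigouvian tax equals MEC at Q*: 1.288 + 0.651×53.8626 = 36.3526.

tax = 36.353 per unit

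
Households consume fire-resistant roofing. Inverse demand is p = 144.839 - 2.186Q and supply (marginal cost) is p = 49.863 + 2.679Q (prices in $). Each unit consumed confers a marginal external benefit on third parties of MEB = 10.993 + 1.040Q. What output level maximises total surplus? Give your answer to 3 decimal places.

Q* = 27.704

Social marginal benefit = demand + MEB = 155.832 - 1.146Q.
Set SMB = MC: 155.832 - 1.146Q = 49.863 + 2.679Q → Q* = 27.7043.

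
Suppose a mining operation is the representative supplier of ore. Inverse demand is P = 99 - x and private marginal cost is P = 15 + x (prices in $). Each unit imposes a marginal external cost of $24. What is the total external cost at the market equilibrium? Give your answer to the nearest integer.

Market equilibrium (private): 15 + x = 99 - x → x_m = 42.0000.
Total external cost = MEC × x_m = 24 × 42.0000 = 1008.0000.

$1008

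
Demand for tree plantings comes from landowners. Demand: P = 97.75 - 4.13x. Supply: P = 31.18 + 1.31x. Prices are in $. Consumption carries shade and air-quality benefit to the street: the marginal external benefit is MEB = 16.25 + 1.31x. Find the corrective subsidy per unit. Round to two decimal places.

subsidy = $42.52 per unit

Social marginal benefit = demand + MEB = 114.00 - 2.82x.
Set SMB = MC: 114.00 - 2.82x = 31.18 + 1.31x → x* = 20.0533.
The Pigouvian subsidy equals MEB at x*: 16.25 + 1.31×20.0533 = 42.5198.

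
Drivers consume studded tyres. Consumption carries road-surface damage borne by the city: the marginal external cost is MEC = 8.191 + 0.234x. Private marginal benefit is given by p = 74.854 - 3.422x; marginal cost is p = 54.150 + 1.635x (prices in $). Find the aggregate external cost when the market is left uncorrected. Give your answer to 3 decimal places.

$35.496

Market equilibrium (private): 54.150 + 1.635x = 74.854 - 3.422x → x_m = 4.0941.
Total external cost = ∫₀^{x_m} (8.191 + 0.234x) dx = 8.191×4.0941 + ½×0.234×4.0941² = 35.4959.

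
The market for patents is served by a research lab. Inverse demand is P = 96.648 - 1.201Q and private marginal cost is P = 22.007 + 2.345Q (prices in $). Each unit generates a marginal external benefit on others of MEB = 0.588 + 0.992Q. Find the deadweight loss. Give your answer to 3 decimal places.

Market equilibrium (private): 22.007 + 2.345Q = 96.648 - 1.201Q → Q_m = 21.0494.
Social marginal cost = private MC − MEB = 21.419 + 1.353Q.
Set SMC = demand: 21.419 + 1.353Q = 96.648 - 1.201Q → Q* = 29.4554.
The loss is the area between SMC and demand from Q* to Q_m; with linear curves that's a triangle of height MEB(Q_m).
DWL = ½ × 8.4060 × 21.4690 = 90.2342.

DWL = $90.234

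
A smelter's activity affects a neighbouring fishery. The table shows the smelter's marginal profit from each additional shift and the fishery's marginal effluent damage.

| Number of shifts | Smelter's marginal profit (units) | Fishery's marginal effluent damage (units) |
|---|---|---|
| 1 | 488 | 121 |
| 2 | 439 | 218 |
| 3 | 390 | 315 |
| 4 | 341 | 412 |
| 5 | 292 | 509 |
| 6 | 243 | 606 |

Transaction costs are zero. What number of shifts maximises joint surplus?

3

Bargaining reaches the level where marginal profit last exceeds marginal effluent damage.
That holds through level 3 (390 ≥ 315) but not at 4 (341 < 412).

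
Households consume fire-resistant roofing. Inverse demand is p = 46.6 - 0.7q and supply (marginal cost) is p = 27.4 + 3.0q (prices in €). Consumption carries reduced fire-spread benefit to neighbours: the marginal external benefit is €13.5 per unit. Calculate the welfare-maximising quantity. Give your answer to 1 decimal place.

q* = 8.8

Social marginal benefit = demand + MEB = 60.1 - 0.7q.
Set SMB = MC: 60.1 - 0.7q = 27.4 + 3.0q → q* = 8.8378.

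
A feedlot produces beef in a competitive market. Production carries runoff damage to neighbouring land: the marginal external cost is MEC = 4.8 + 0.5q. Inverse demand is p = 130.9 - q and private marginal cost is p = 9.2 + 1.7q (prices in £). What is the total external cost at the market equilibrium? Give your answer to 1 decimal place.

£724.3

Market equilibrium (private): 9.2 + 1.7q = 130.9 - q → q_m = 45.0741.
Total external cost = ∫₀^{q_m} (4.8 + 0.5q) dq = 4.8×45.0741 + ½×0.5×45.0741² = 724.2743.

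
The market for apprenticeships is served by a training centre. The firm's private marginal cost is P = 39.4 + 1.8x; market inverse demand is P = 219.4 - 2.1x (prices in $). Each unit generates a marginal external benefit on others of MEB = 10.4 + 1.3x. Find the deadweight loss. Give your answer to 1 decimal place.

Market equilibrium (private): 39.4 + 1.8x = 219.4 - 2.1x → x_m = 46.1538.
Social marginal cost = private MC − MEB = 29.0 + 0.5x.
Set SMC = demand: 29.0 + 0.5x = 219.4 - 2.1x → x* = 73.2308.
The loss is the area between SMC and demand from x* to x_m; with linear curves that's a triangle of height MEB(x_m).
DWL = ½ × 27.0770 × 70.4000 = 953.1104.

DWL = $953.1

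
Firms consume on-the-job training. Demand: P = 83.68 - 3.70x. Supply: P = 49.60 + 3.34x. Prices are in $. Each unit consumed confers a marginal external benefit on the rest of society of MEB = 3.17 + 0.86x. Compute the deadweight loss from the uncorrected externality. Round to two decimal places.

Market equilibrium (private): 49.60 + 3.34x = 83.68 - 3.70x → x_m = 4.8409.
Social marginal benefit = demand + MEB = 86.85 - 2.84x.
Set SMB = MC: 86.85 - 2.84x = 49.60 + 3.34x → x* = 6.0275.
Between x* and x_m the wedge SMB − MC runs linearly from 0 to MEB(x_m), so the loss is a triangle.
DWL = ½ × 1.1866 × 7.3332 = 4.3508.

DWL = $4.35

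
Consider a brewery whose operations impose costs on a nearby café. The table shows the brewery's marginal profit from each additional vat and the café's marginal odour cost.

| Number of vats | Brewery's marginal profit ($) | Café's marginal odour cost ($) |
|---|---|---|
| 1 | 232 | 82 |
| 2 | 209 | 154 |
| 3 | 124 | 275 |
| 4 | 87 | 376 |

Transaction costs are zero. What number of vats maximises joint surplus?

2

Bargaining reaches the level where marginal profit last exceeds marginal odour cost.
That holds through level 2 (209 ≥ 154) but not at 3 (124 < 275).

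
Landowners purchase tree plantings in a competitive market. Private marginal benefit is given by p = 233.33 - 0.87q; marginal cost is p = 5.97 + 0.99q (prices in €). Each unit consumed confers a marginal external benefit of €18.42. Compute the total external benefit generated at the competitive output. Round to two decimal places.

€2251.60

Market equilibrium (private): 5.97 + 0.99q = 233.33 - 0.87q → q_m = 122.2366.
Total external benefit = MEB × q_m = 18.42 × 122.2366 = 2251.5982.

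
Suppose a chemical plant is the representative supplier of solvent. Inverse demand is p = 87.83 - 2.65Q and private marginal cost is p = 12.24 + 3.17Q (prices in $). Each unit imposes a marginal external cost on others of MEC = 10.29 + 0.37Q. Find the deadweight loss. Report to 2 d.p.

DWL = $18.41

Market equilibrium (private): 12.24 + 3.17Q = 87.83 - 2.65Q → Q_m = 12.9880.
Social marginal cost = private MC + MEC = 22.53 + 3.54Q.
Set SMC = demand: 22.53 + 3.54Q = 87.83 - 2.65Q → Q* = 10.5493.
Between Q* and Q_m the wedge SMC − demand runs linearly from 0 to MEC(Q_m), so the loss is a triangle.
DWL = ½ × 2.4387 × 15.0955 = 18.4067.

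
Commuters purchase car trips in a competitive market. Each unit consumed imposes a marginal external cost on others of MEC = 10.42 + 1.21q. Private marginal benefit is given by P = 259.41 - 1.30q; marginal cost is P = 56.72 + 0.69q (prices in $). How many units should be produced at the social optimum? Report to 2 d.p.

q* = 60.08

Social marginal benefit = demand − MEC = 248.99 - 2.51q.
Set SMB = MC: 248.99 - 2.51q = 56.72 + 0.69q → q* = 60.0844.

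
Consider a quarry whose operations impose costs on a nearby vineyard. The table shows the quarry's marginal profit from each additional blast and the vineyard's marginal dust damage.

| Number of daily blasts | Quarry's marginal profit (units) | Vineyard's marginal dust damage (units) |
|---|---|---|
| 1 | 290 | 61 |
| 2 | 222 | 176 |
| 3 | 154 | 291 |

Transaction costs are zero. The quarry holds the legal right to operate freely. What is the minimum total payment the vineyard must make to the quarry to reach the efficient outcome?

154

Left alone the quarry would choose level 3 (marginal profit stays positive).
Efficient level: k* = 2 (marginal profit ≥ marginal dust damage through 2).
The vineyard must at least cover the quarry's forgone profit from cutting 3→2: 154 = 154.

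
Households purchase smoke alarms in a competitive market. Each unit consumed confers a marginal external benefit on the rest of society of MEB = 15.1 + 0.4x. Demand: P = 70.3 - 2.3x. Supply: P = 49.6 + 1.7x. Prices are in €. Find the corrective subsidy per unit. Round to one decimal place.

Social marginal benefit = demand + MEB = 85.4 - 1.9x.
Set SMB = MC: 85.4 - 1.9x = 49.6 + 1.7x → x* = 9.9444.
The Pigouvian subsidy equals MEB at x*: 15.1 + 0.4×9.9444 = 19.0778.

subsidy = €19.1 per unit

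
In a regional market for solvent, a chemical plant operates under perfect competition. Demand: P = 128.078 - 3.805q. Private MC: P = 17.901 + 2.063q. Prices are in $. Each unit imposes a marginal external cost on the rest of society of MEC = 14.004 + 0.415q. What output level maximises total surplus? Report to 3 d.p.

Social marginal cost = private MC + MEC = 31.905 + 2.478q.
Set SMC = demand: 31.905 + 2.478q = 128.078 - 3.805q → q* = 15.3069.

q* = 15.307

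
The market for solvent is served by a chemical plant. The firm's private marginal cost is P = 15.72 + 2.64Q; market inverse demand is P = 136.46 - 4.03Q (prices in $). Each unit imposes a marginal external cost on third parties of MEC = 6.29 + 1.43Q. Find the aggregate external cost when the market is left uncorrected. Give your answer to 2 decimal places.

Market equilibrium (private): 15.72 + 2.64Q = 136.46 - 4.03Q → Q_m = 18.1019.
Total external cost = ∫₀^{Q_m} (6.29 + 1.43Q) dQ = 6.29×18.1019 + ½×1.43×18.1019² = 348.1513.

$348.15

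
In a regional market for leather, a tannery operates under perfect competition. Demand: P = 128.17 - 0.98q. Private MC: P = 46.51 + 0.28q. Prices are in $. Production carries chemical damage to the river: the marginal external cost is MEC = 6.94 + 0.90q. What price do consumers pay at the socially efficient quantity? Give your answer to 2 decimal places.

Social marginal cost = private MC + MEC = 53.45 + 1.18q.
Set SMC = demand: 53.45 + 1.18q = 128.17 - 0.98q → q* = 34.5926.
Consumer price on the demand curve at q*: 128.17 − 0.98×34.5926 = 94.2693.

P = $94.27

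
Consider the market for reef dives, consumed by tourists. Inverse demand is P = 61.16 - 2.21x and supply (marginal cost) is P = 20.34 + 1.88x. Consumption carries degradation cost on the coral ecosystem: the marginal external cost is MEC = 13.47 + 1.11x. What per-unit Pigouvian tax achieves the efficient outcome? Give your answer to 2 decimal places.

tax = 19.31 per unit

Social marginal benefit = demand − MEC = 47.69 - 3.32x.
Set SMB = MC: 47.69 - 3.32x = 20.34 + 1.88x → x* = 5.2596.
The Pigouvian tax equals MEC at x*: 13.47 + 1.11×5.2596 = 19.3082.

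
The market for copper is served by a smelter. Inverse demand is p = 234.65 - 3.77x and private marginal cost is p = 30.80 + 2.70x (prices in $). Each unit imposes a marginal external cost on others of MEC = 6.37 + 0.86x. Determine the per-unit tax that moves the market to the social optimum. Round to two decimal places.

tax = $29.54 per unit

Social marginal cost = private MC + MEC = 37.17 + 3.56x.
Set SMC = demand: 37.17 + 3.56x = 234.65 - 3.77x → x* = 26.9413.
The Pigouvian tax equals MEC at x*: 6.37 + 0.86×26.9413 = 29.5395.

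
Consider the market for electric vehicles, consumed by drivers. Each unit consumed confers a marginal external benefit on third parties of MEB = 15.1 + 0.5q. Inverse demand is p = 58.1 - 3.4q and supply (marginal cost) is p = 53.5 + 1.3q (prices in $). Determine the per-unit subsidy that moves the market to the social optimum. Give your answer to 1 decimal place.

subsidy = $17.4 per unit

Social marginal benefit = demand + MEB = 73.2 - 2.9q.
Set SMB = MC: 73.2 - 2.9q = 53.5 + 1.3q → q* = 4.6905.
The Pigouvian subsidy equals MEB at q*: 15.1 + 0.5×4.6905 = 17.4453.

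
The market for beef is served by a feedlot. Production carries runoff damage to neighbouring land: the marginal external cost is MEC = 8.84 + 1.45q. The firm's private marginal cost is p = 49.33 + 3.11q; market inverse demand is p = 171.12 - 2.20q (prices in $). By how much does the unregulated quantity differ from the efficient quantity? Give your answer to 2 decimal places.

6.23 units

Market equilibrium (private): 49.33 + 3.11q = 171.12 - 2.20q → q_m = 22.9360.
Social marginal cost = private MC + MEC = 58.17 + 4.56q.
Set SMC = demand: 58.17 + 4.56q = 171.12 - 2.20q → q* = 16.7086.
Gap = |22.9360 − 16.7086| = 6.2274.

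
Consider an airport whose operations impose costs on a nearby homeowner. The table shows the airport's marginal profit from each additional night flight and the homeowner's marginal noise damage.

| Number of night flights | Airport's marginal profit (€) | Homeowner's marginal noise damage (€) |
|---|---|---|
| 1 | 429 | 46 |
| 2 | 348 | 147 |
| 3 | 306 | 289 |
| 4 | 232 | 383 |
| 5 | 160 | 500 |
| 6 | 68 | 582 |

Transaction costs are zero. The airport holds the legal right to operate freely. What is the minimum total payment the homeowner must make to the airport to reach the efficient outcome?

€460

Left alone the airport would choose level 6 (marginal profit stays positive).
Efficient level: k* = 3 (marginal profit ≥ marginal noise damage through 3).
The homeowner must at least cover the airport's forgone profit from cutting 6→3: 232 + 160 + 68 = 460.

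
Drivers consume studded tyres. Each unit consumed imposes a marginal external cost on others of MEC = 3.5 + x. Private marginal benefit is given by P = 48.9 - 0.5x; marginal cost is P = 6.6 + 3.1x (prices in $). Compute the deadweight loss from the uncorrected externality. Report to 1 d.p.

DWL = $25.3

Market equilibrium (private): 6.6 + 3.1x = 48.9 - 0.5x → x_m = 11.7500.
Social marginal benefit = demand − MEC = 45.4 - 1.5x.
Set SMB = MC: 45.4 - 1.5x = 6.6 + 3.1x → x* = 8.4348.
The welfare-loss triangle has base |x_m − x*| and height MEC(x_m) (the vertical gap between SMB and MC is zero at x* and MEC at x_m).
DWL = ½ × 3.3152 × 15.2500 = 25.2784.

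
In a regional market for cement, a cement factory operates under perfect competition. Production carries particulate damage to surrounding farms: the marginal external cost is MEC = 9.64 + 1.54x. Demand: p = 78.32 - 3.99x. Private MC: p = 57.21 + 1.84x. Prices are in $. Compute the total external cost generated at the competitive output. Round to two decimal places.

Market equilibrium (private): 57.21 + 1.84x = 78.32 - 3.99x → x_m = 3.6209.
Total external cost = ∫₀^{x_m} (9.64 + 1.54x) dx = 9.64×3.6209 + ½×1.54×3.6209² = 45.0009.

$45.00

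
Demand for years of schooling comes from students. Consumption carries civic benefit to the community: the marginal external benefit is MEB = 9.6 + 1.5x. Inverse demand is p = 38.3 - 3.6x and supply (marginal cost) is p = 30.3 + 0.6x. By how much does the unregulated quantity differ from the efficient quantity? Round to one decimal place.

4.6 units

Market equilibrium (private): 30.3 + 0.6x = 38.3 - 3.6x → x_m = 1.9048.
Social marginal benefit = demand + MEB = 47.9 - 2.1x.
Set SMB = MC: 47.9 - 2.1x = 30.3 + 0.6x → x* = 6.5185.
Gap = |1.9048 − 6.5185| = 4.6137.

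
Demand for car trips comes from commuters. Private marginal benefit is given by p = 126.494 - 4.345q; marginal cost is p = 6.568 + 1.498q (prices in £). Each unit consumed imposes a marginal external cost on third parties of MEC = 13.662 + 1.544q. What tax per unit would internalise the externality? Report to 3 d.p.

tax = £35.873 per unit

Social marginal benefit = demand − MEC = 112.832 - 5.889q.
Set SMB = MC: 112.832 - 5.889q = 6.568 + 1.498q → q* = 14.3853.
The Pigouvian tax equals MEC at q*: 13.662 + 1.544×14.3853 = 35.8729.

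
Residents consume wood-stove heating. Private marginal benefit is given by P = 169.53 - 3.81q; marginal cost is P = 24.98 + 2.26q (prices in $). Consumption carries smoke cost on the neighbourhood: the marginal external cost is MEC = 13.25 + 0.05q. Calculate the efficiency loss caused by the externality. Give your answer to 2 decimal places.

DWL = $17.04

Market equilibrium (private): 24.98 + 2.26q = 169.53 - 3.81q → q_m = 23.8138.
Social marginal benefit = demand − MEC = 156.28 - 3.86q.
Set SMB = MC: 156.28 - 3.86q = 24.98 + 2.26q → q* = 21.4542.
The welfare-loss triangle has base |q_m − q*| and height MEC(q_m) (the vertical gap between SMB and MC is zero at q* and MEC at q_m).
DWL = ½ × 2.3596 × 14.4407 = 17.0371.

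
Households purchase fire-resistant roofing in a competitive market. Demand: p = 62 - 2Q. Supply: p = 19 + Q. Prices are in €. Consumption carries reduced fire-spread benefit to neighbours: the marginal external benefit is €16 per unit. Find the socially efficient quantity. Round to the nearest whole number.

Social marginal benefit = demand + MEB = 78 - 2Q.
Set SMB = MC: 78 - 2Q = 19 + Q → Q* = 19.6667.

Q* = 20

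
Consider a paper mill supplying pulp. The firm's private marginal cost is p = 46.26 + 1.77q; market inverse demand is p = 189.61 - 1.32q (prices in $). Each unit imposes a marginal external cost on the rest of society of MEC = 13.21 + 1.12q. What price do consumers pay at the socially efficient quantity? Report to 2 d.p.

P = $148.81

Social marginal cost = private MC + MEC = 59.47 + 2.89q.
Set SMC = demand: 59.47 + 2.89q = 189.61 - 1.32q → q* = 30.9121.
Consumer price on the demand curve at q*: 189.61 − 1.32×30.9121 = 148.8060.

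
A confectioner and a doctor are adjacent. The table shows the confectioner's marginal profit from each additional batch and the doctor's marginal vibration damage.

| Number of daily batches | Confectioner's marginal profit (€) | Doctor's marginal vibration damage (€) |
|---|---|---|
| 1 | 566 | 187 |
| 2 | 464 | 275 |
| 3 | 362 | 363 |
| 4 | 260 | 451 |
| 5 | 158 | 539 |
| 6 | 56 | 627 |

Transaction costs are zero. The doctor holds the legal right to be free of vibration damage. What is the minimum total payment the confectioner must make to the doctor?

Efficient level: marginal profit ≥ marginal vibration damage through level 2, so k* = 2.
With the doctor holding the right, the confectioner must at least compensate total damage at k*: 187 + 275 = 462.

€462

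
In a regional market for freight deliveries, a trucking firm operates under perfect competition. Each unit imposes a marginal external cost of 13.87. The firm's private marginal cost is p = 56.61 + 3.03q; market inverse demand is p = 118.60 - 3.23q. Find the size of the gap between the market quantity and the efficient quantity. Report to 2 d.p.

2.22 units

Market equilibrium (private): 56.61 + 3.03q = 118.60 - 3.23q → q_m = 9.9026.
Social marginal cost = private MC + MEC = 70.48 + 3.03q.
Set SMC = demand: 70.48 + 3.03q = 118.60 - 3.23q → q* = 7.6869.
Gap = |9.9026 − 7.6869| = 2.2157.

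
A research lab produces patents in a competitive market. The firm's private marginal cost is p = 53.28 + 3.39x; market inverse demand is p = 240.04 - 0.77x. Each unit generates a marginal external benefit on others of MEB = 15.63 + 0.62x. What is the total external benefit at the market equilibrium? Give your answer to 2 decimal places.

Market equilibrium (private): 53.28 + 3.39x = 240.04 - 0.77x → x_m = 44.8942.
Total external benefit = ∫₀^{x_m} (15.63 + 0.62x) dx = 15.63×44.8942 + ½×0.62×44.8942² = 1326.4980.

1326.50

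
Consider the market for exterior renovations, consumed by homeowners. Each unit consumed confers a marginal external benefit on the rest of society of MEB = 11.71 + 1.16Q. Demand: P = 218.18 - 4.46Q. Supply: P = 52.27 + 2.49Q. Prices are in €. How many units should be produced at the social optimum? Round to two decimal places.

Social marginal benefit = demand + MEB = 229.89 - 3.30Q.
Set SMB = MC: 229.89 - 3.30Q = 52.27 + 2.49Q → Q* = 30.6770.

Q* = 30.68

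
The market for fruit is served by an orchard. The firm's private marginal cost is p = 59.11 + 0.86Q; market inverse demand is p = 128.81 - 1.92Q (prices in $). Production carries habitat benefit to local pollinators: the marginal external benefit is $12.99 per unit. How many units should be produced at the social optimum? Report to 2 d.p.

Q* = 29.74

Social marginal cost = private MC − MEB = 46.12 + 0.86Q.
Set SMC = demand: 46.12 + 0.86Q = 128.81 - 1.92Q → Q* = 29.7446.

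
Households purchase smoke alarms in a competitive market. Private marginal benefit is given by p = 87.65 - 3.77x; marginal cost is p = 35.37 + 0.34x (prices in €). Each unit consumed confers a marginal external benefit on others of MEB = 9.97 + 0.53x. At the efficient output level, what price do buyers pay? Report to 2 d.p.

Social marginal benefit = demand + MEB = 97.62 - 3.24x.
Set SMB = MC: 97.62 - 3.24x = 35.37 + 0.34x → x* = 17.3883.
Consumer price on the demand curve at x*: 87.65 − 3.77×17.3883 = 22.0961.

P = €22.10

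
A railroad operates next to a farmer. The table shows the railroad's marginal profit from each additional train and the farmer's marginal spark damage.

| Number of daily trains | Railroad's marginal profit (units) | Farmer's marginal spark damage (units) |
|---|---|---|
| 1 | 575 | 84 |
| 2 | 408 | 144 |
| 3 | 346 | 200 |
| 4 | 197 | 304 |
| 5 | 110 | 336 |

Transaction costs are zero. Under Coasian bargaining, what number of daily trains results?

Bargaining reaches the level where marginal profit last exceeds marginal spark damage.
That holds through level 3 (346 ≥ 200) but not at 4 (197 < 304).

3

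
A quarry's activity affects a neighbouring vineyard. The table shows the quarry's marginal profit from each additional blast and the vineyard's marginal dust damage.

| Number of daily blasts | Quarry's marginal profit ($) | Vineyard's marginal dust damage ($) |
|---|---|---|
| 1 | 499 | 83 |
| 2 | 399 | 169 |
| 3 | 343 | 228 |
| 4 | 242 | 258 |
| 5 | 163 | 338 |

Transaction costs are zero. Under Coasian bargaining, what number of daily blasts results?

3

Bargaining reaches the level where marginal profit last exceeds marginal dust damage.
That holds through level 3 (343 ≥ 228) but not at 4 (242 < 258).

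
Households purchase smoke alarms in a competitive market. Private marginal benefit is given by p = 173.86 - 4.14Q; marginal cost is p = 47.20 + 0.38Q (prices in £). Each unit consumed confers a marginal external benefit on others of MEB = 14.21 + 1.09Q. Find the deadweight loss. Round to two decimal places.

Market equilibrium (private): 47.20 + 0.38Q = 173.86 - 4.14Q → Q_m = 28.0221.
Social marginal benefit = demand + MEB = 188.07 - 3.05Q.
Set SMB = MC: 188.07 - 3.05Q = 47.20 + 0.38Q → Q* = 41.0700.
Between Q* and Q_m the wedge SMB − MC runs linearly from 0 to MEB(Q_m), so the loss is a triangle.
DWL = ½ × 13.0479 × 44.7541 = 291.9735.

DWL = £291.97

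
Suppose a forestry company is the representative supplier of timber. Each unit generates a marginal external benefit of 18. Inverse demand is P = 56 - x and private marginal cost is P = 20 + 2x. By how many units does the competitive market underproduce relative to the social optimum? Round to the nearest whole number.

6 units

Market equilibrium (private): 20 + 2x = 56 - x → x_m = 12.0000.
Social marginal cost = private MC − MEB = 2 + 2x.
Set SMC = demand: 2 + 2x = 56 - x → x* = 18.0000.
Gap = |12.0000 − 18.0000| = 6.0000.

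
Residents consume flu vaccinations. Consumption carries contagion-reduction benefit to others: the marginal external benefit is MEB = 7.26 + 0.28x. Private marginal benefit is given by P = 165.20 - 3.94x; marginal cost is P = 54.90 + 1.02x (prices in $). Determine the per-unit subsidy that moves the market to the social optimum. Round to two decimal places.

Social marginal benefit = demand + MEB = 172.46 - 3.66x.
Set SMB = MC: 172.46 - 3.66x = 54.90 + 1.02x → x* = 25.1197.
The Pigouvian subsidy equals MEB at x*: 7.26 + 0.28×25.1197 = 14.2935.

subsidy = $14.29 per unit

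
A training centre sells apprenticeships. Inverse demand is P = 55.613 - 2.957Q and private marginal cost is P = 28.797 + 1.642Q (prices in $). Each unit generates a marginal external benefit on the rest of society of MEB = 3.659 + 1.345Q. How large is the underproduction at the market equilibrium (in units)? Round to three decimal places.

Market equilibrium (private): 28.797 + 1.642Q = 55.613 - 2.957Q → Q_m = 5.8308.
Social marginal cost = private MC − MEB = 25.138 + 0.297Q.
Set SMC = demand: 25.138 + 0.297Q = 55.613 - 2.957Q → Q* = 9.3654.
Gap = |5.8308 − 9.3654| = 3.5346.

3.535 units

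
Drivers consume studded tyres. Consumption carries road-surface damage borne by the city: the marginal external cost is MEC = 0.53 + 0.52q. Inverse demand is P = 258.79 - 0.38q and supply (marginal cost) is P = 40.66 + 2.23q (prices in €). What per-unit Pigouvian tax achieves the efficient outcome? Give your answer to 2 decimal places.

tax = €36.68 per unit

Social marginal benefit = demand − MEC = 258.26 - 0.90q.
Set SMB = MC: 258.26 - 0.90q = 40.66 + 2.23q → q* = 69.5208.
The Pigouvian tax equals MEC at q*: 0.53 + 0.52×69.5208 = 36.6808.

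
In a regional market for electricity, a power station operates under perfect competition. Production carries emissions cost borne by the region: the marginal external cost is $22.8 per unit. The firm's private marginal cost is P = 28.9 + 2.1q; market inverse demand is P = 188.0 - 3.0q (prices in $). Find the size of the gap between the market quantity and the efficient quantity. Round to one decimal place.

Market equilibrium (private): 28.9 + 2.1q = 188.0 - 3.0q → q_m = 31.1961.
Social marginal cost = private MC + MEC = 51.7 + 2.1q.
Set SMC = demand: 51.7 + 2.1q = 188.0 - 3.0q → q* = 26.7255.
Gap = |31.1961 − 26.7255| = 4.4706.

4.5 units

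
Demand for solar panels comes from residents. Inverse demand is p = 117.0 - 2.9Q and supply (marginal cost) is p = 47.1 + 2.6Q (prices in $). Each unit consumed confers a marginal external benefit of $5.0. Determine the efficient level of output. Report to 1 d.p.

Q* = 13.6

Social marginal benefit = demand + MEB = 122.0 - 2.9Q.
Set SMB = MC: 122.0 - 2.9Q = 47.1 + 2.6Q → Q* = 13.6182.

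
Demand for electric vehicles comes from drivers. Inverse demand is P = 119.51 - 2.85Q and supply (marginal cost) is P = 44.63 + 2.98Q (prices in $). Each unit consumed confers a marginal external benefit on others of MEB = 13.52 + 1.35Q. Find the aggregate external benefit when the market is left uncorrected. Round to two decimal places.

Market equilibrium (private): 44.63 + 2.98Q = 119.51 - 2.85Q → Q_m = 12.8439.
Total external benefit = ∫₀^{Q_m} (13.52 + 1.35Q) dQ = 13.52×12.8439 + ½×1.35×12.8439² = 285.0014.

$285.00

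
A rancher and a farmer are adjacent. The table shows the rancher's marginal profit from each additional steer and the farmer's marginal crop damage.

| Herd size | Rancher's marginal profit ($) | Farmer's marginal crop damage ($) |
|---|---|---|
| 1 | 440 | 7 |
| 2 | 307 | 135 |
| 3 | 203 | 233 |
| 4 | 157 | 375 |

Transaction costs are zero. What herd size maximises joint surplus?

2

Bargaining reaches the level where marginal profit last exceeds marginal crop damage.
That holds through level 2 (307 ≥ 135) but not at 3 (203 < 233).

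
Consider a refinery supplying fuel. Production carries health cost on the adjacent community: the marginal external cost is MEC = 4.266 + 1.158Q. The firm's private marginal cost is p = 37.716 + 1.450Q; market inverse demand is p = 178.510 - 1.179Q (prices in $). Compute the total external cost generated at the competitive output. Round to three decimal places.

$1889.065

Market equilibrium (private): 37.716 + 1.450Q = 178.510 - 1.179Q → Q_m = 53.5542.
Total external cost = ∫₀^{Q_m} (4.266 + 1.158Q) dQ = 4.266×53.5542 + ½×1.158×53.5542² = 1889.0645.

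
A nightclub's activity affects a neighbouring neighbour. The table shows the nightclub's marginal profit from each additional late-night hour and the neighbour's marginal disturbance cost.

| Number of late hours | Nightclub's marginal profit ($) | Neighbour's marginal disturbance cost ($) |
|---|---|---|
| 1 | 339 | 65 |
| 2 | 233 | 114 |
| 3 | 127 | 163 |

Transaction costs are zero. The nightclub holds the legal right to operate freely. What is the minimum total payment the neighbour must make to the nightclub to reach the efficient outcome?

$127

Left alone the nightclub would choose level 3 (marginal profit stays positive).
Efficient level: k* = 2 (marginal profit ≥ marginal disturbance cost through 2).
The neighbour must at least cover the nightclub's forgone profit from cutting 3→2: 127 = 127.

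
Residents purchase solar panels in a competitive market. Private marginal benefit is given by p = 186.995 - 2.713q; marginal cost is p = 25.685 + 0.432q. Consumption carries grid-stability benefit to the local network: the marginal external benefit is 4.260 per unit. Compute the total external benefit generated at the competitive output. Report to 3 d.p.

Market equilibrium (private): 25.685 + 0.432q = 186.995 - 2.713q → q_m = 51.2909.
Total external benefit = MEB × q_m = 4.260 × 51.2909 = 218.4992.

218.499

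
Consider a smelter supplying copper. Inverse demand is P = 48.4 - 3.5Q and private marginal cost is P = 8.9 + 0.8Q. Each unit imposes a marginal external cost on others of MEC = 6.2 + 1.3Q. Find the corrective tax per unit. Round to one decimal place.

tax = 13.9 per unit

Social marginal cost = private MC + MEC = 15.1 + 2.1Q.
Set SMC = demand: 15.1 + 2.1Q = 48.4 - 3.5Q → Q* = 5.9464.
The Pigouvian tax equals MEC at Q*: 6.2 + 1.3×5.9464 = 13.9303.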